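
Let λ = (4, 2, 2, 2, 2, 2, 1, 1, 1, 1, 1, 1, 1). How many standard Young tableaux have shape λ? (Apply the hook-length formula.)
# SYT of shape (4, 2, 2, 2, 2, 2, 1, 1, 1, 1, 1, 1, 1) = 2136645

Hook-length formula: f^λ = n! / Π hook(c), product over all cells c of the Young diagram. For λ = (4, 2, 2, 2, 2, 2, 1, 1, 1, 1, 1, 1, 1), n = 21 boxes. Hook lengths by row (left-to-right, top-to-bottom): [16, 8, 2, 1]; [13, 5]; [12, 4]; [11, 3]; [10, 2]; [9, 1]; [7]; [6]; [5]; [4]; [3]; [2]; [1]. Product of hooks = 23911759872000. So f^λ = 21! / 23911759872000 = 51090942171709440000 / 23911759872000 = 2136645.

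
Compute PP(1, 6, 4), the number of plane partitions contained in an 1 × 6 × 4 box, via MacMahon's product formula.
PP(1, 6, 4) = 210

Evaluate the triple product over i = 1..1, j = 1..6, k = 1..4. The factors are (2/1) · (3/2) · (4/3) · (5/4) · (3/2) · (4/3) · (5/4) · (6/5) · … (24 factors total). The numerators and denominators telescope so the product is an integer; carrying out the multiplication exactly gives PP(1, 6, 4) = 210.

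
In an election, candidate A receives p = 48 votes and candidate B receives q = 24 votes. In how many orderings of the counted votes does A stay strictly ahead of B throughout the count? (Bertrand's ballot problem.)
Strict-lead orderings = 2650087220696342700

Total orderings of the 72 votes with 48 for A: C(72, 48) = 7950261662089028100. By the Bertrand ballot formula (Cycle Lemma / reflection principle), the number of orderings in which A is strictly ahead of B throughout is (p − q)/(p + q) · C(p + q, p) = (48 − 24)/(48 + 24) · 7950261662089028100 = 2650087220696342700.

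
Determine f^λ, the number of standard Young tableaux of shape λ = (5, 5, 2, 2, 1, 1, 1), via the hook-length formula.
# SYT of shape (5, 5, 2, 2, 1, 1, 1) = 1485120

Hook-length formula: f^λ = n! / Π hook(c), product over all cells c of the Young diagram. For λ = (5, 5, 2, 2, 1, 1, 1), n = 17 boxes. Hook lengths by row (left-to-right, top-to-bottom): [11, 7, 4, 3, 2]; [10, 6, 3, 2, 1]; [6, 2]; [5, 1]; [3]; [2]; [1]. Product of hooks = 239500800. So f^λ = 17! / 239500800 = 355687428096000 / 239500800 = 1485120.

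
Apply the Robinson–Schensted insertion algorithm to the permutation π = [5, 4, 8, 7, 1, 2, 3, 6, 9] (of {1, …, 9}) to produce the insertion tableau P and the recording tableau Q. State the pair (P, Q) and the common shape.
P = [1, 2, 3, 6, 9] / [4, 7] / [5, 8];  Q = [1, 3, 7, 8, 9] / [2, 4] / [5, 6];  common shape = (5, 2, 2)

Row-insert the values π_1, π_2, … into P one at a time, bumping the leftmost entry strictly greater than the inserted value down to the next row. The recording tableau Q records, in position (i, j), the step at which that cell was added to P.
  Insert 5 (step 1): P = [5];  Q = [1]
  Insert 4 (step 2): P = [4] / [5];  Q = [1] / [2]
  Insert 8 (step 3): P = [4, 8] / [5];  Q = [1, 3] / [2]
  Insert 7 (step 4): P = [4, 7] / [5, 8];  Q = [1, 3] / [2, 4]
  Insert 1 (step 5): P = [1, 7] / [4, 8] / [5];  Q = [1, 3] / [2, 4] / [5]
  Insert 2 (step 6): P = [1, 2] / [4, 7] / [5, 8];  Q = [1, 3] / [2, 4] / [5, 6]
  Insert 3 (step 7): P = [1, 2, 3] / [4, 7] / [5, 8];  Q = [1, 3, 7] / [2, 4] / [5, 6]
  Insert 6 (step 8): P = [1, 2, 3, 6] / [4, 7] / [5, 8];  Q = [1, 3, 7, 8] / [2, 4] / [5, 6]
  Insert 9 (step 9): P = [1, 2, 3, 6, 9] / [4, 7] / [5, 8];  Q = [1, 3, 7, 8, 9] / [2, 4] / [5, 6]
Final shape: (5, 2, 2).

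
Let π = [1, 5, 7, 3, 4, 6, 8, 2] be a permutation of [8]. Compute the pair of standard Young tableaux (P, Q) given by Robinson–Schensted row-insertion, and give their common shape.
P = [1, 2, 4, 6, 8] / [3, 7] / [5];  Q = [1, 2, 3, 6, 7] / [4, 5] / [8];  common shape = (5, 2, 1)

Row-insert the values π_1, π_2, … into P one at a time, bumping the leftmost entry strictly greater than the inserted value down to the next row. The recording tableau Q records, in position (i, j), the step at which that cell was added to P.
  Insert 1 (step 1): P = [1];  Q = [1]
  Insert 5 (step 2): P = [1, 5];  Q = [1, 2]
  Insert 7 (step 3): P = [1, 5, 7];  Q = [1, 2, 3]
  Insert 3 (step 4): P = [1, 3, 7] / [5];  Q = [1, 2, 3] / [4]
  Insert 4 (step 5): P = [1, 3, 4] / [5, 7];  Q = [1, 2, 3] / [4, 5]
  Insert 6 (step 6): P = [1, 3, 4, 6] / [5, 7];  Q = [1, 2, 3, 6] / [4, 5]
  Insert 8 (step 7): P = [1, 3, 4, 6, 8] / [5, 7];  Q = [1, 2, 3, 6, 7] / [4, 5]
  Insert 2 (step 8): P = [1, 2, 4, 6, 8] / [3, 7] / [5];  Q = [1, 2, 3, 6, 7] / [4, 5] / [8]
Final shape: (5, 2, 1).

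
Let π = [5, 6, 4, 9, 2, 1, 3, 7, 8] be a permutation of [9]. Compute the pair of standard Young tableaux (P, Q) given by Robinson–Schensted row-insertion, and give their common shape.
P = [1, 3, 7, 8] / [2, 6, 9] / [4] / [5];  Q = [1, 2, 4, 9] / [3, 7, 8] / [5] / [6];  common shape = (4, 3, 1, 1)

Row-insert the values π_1, π_2, … into P one at a time, bumping the leftmost entry strictly greater than the inserted value down to the next row. The recording tableau Q records, in position (i, j), the step at which that cell was added to P.
  Insert 5 (step 1): P = [5];  Q = [1]
  Insert 6 (step 2): P = [5, 6];  Q = [1, 2]
  Insert 4 (step 3): P = [4, 6] / [5];  Q = [1, 2] / [3]
  Insert 9 (step 4): P = [4, 6, 9] / [5];  Q = [1, 2, 4] / [3]
  Insert 2 (step 5): P = [2, 6, 9] / [4] / [5];  Q = [1, 2, 4] / [3] / [5]
  Insert 1 (step 6): P = [1, 6, 9] / [2] / [4] / [5];  Q = [1, 2, 4] / [3] / [5] / [6]
  Insert 3 (step 7): P = [1, 3, 9] / [2, 6] / [4] / [5];  Q = [1, 2, 4] / [3, 7] / [5] / [6]
  Insert 7 (step 8): P = [1, 3, 7] / [2, 6, 9] / [4] / [5];  Q = [1, 2, 4] / [3, 7, 8] / [5] / [6]
  Insert 8 (step 9): P = [1, 3, 7, 8] / [2, 6, 9] / [4] / [5];  Q = [1, 2, 4, 9] / [3, 7, 8] / [5] / [6]
Final shape: (4, 3, 1, 1).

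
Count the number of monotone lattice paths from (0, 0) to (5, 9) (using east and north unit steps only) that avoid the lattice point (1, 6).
Number of paths = 1757

Total paths from (0, 0) to (5, 9): C(14, 5) = 2002. Paths through (1, 6): (paths (0, 0) → (1, 6)) × (paths (1, 6) → (5, 9)) = C(7, 1) · C(7, 4) = 7 · 35 = 245. Avoidance count = 2002 − 245 = 1757.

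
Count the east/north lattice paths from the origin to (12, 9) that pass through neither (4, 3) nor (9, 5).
Number of paths = 144480

Inclusion–exclusion. Total paths: C(21, 12) = 293930. Through P₁: C(7, 4)·C(14, 8) = 105105. Through P₂: C(14, 9)·C(7, 3) = 70070. Since P₁ is strictly southwest of P₂, a monotone path through both must visit P₁ then P₂; paths through both = C(7, 4)·C(7, 5)·C(7, 3) = 25725. Avoid both = 293930 − 105105 − 70070 + 25725 = 144480.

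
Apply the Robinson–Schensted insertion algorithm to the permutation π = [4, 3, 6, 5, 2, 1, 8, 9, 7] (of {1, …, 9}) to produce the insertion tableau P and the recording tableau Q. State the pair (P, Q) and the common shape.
P = [1, 5, 7, 9] / [2, 6, 8] / [3] / [4];  Q = [1, 3, 7, 8] / [2, 4, 9] / [5] / [6];  common shape = (4, 3, 1, 1)

Row-insert the values π_1, π_2, … into P one at a time, bumping the leftmost entry strictly greater than the inserted value down to the next row. The recording tableau Q records, in position (i, j), the step at which that cell was added to P.
  Insert 4 (step 1): P = [4];  Q = [1]
  Insert 3 (step 2): P = [3] / [4];  Q = [1] / [2]
  Insert 6 (step 3): P = [3, 6] / [4];  Q = [1, 3] / [2]
  Insert 5 (step 4): P = [3, 5] / [4, 6];  Q = [1, 3] / [2, 4]
  Insert 2 (step 5): P = [2, 5] / [3, 6] / [4];  Q = [1, 3] / [2, 4] / [5]
  Insert 1 (step 6): P = [1, 5] / [2, 6] / [3] / [4];  Q = [1, 3] / [2, 4] / [5] / [6]
  Insert 8 (step 7): P = [1, 5, 8] / [2, 6] / [3] / [4];  Q = [1, 3, 7] / [2, 4] / [5] / [6]
  Insert 9 (step 8): P = [1, 5, 8, 9] / [2, 6] / [3] / [4];  Q = [1, 3, 7, 8] / [2, 4] / [5] / [6]
  Insert 7 (step 9): P = [1, 5, 7, 9] / [2, 6, 8] / [3] / [4];  Q = [1, 3, 7, 8] / [2, 4, 9] / [5] / [6]
Final shape: (4, 3, 1, 1).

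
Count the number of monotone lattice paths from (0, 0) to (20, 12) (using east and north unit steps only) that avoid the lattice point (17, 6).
Number of paths = 217313292

Total paths from (0, 0) to (20, 12): C(32, 20) = 225792840. Paths through (17, 6): (paths (0, 0) → (17, 6)) × (paths (17, 6) → (20, 12)) = C(23, 17) · C(9, 3) = 100947 · 84 = 8479548. Avoidance count = 225792840 − 8479548 = 217313292.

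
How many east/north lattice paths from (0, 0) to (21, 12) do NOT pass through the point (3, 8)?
Number of paths = 353610345

Total paths from (0, 0) to (21, 12): C(33, 21) = 354817320. Paths through (3, 8): (paths (0, 0) → (3, 8)) × (paths (3, 8) → (21, 12)) = C(11, 3) · C(22, 18) = 165 · 7315 = 1206975. Avoidance count = 354817320 − 1206975 = 353610345.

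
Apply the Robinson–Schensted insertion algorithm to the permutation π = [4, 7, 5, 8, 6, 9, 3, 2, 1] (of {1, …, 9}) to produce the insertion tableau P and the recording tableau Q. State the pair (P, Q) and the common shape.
P = [1, 5, 6, 9] / [2, 8] / [3] / [4] / [7];  Q = [1, 2, 4, 6] / [3, 5] / [7] / [8] / [9];  common shape = (4, 2, 1, 1, 1)

Row-insert the values π_1, π_2, … into P one at a time, bumping the leftmost entry strictly greater than the inserted value down to the next row. The recording tableau Q records, in position (i, j), the step at which that cell was added to P.
  Insert 4 (step 1): P = [4];  Q = [1]
  Insert 7 (step 2): P = [4, 7];  Q = [1, 2]
  Insert 5 (step 3): P = [4, 5] / [7];  Q = [1, 2] / [3]
  Insert 8 (step 4): P = [4, 5, 8] / [7];  Q = [1, 2, 4] / [3]
  Insert 6 (step 5): P = [4, 5, 6] / [7, 8];  Q = [1, 2, 4] / [3, 5]
  Insert 9 (step 6): P = [4, 5, 6, 9] / [7, 8];  Q = [1, 2, 4, 6] / [3, 5]
  Insert 3 (step 7): P = [3, 5, 6, 9] / [4, 8] / [7];  Q = [1, 2, 4, 6] / [3, 5] / [7]
  Insert 2 (step 8): P = [2, 5, 6, 9] / [3, 8] / [4] / [7];  Q = [1, 2, 4, 6] / [3, 5] / [7] / [8]
  Insert 1 (step 9): P = [1, 5, 6, 9] / [2, 8] / [3] / [4] / [7];  Q = [1, 2, 4, 6] / [3, 5] / [7] / [8] / [9]
Final shape: (4, 2, 1, 1, 1).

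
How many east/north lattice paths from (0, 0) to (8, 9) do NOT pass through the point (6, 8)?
Number of paths = 15301

Total paths from (0, 0) to (8, 9): C(17, 8) = 24310. Paths through (6, 8): (paths (0, 0) → (6, 8)) × (paths (6, 8) → (8, 9)) = C(14, 6) · C(3, 2) = 3003 · 3 = 9009. Avoidance count = 24310 − 9009 = 15301.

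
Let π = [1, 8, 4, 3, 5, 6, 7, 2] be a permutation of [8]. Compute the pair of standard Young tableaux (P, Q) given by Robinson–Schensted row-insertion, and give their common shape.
P = [1, 2, 5, 6, 7] / [3] / [4] / [8];  Q = [1, 2, 5, 6, 7] / [3] / [4] / [8];  common shape = (5, 1, 1, 1)

Row-insert the values π_1, π_2, … into P one at a time, bumping the leftmost entry strictly greater than the inserted value down to the next row. The recording tableau Q records, in position (i, j), the step at which that cell was added to P.
  Insert 1 (step 1): P = [1];  Q = [1]
  Insert 8 (step 2): P = [1, 8];  Q = [1, 2]
  Insert 4 (step 3): P = [1, 4] / [8];  Q = [1, 2] / [3]
  Insert 3 (step 4): P = [1, 3] / [4] / [8];  Q = [1, 2] / [3] / [4]
  Insert 5 (step 5): P = [1, 3, 5] / [4] / [8];  Q = [1, 2, 5] / [3] / [4]
  Insert 6 (step 6): P = [1, 3, 5, 6] / [4] / [8];  Q = [1, 2, 5, 6] / [3] / [4]
  Insert 7 (step 7): P = [1, 3, 5, 6, 7] / [4] / [8];  Q = [1, 2, 5, 6, 7] / [3] / [4]
  Insert 2 (step 8): P = [1, 2, 5, 6, 7] / [3] / [4] / [8];  Q = [1, 2, 5, 6, 7] / [3] / [4] / [8]
Final shape: (5, 1, 1, 1).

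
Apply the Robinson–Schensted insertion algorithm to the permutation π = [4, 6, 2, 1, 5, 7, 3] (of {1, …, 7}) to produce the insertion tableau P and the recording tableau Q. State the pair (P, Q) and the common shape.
P = [1, 3, 7] / [2, 5] / [4, 6];  Q = [1, 2, 6] / [3, 5] / [4, 7];  common shape = (3, 2, 2)

Row-insert the values π_1, π_2, … into P one at a time, bumping the leftmost entry strictly greater than the inserted value down to the next row. The recording tableau Q records, in position (i, j), the step at which that cell was added to P.
  Insert 4 (step 1): P = [4];  Q = [1]
  Insert 6 (step 2): P = [4, 6];  Q = [1, 2]
  Insert 2 (step 3): P = [2, 6] / [4];  Q = [1, 2] / [3]
  Insert 1 (step 4): P = [1, 6] / [2] / [4];  Q = [1, 2] / [3] / [4]
  Insert 5 (step 5): P = [1, 5] / [2, 6] / [4];  Q = [1, 2] / [3, 5] / [4]
  Insert 7 (step 6): P = [1, 5, 7] / [2, 6] / [4];  Q = [1, 2, 6] / [3, 5] / [4]
  Insert 3 (step 7): P = [1, 3, 7] / [2, 5] / [4, 6];  Q = [1, 2, 6] / [3, 5] / [4, 7]
Final shape: (3, 2, 2).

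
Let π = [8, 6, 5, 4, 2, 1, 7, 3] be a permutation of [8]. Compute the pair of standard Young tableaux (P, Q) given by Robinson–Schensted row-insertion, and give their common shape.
P = [1, 3] / [2, 7] / [4] / [5] / [6] / [8];  Q = [1, 7] / [2, 8] / [3] / [4] / [5] / [6];  common shape = (2, 2, 1, 1, 1, 1)

Row-insert the values π_1, π_2, … into P one at a time, bumping the leftmost entry strictly greater than the inserted value down to the next row. The recording tableau Q records, in position (i, j), the step at which that cell was added to P.
  Insert 8 (step 1): P = [8];  Q = [1]
  Insert 6 (step 2): P = [6] / [8];  Q = [1] / [2]
  Insert 5 (step 3): P = [5] / [6] / [8];  Q = [1] / [2] / [3]
  Insert 4 (step 4): P = [4] / [5] / [6] / [8];  Q = [1] / [2] / [3] / [4]
  Insert 2 (step 5): P = [2] / [4] / [5] / [6] / [8];  Q = [1] / [2] / [3] / [4] / [5]
  Insert 1 (step 6): P = [1] / [2] / [4] / [5] / [6] / [8];  Q = [1] / [2] / [3] / [4] / [5] / [6]
  Insert 7 (step 7): P = [1, 7] / [2] / [4] / [5] / [6] / [8];  Q = [1, 7] / [2] / [3] / [4] / [5] / [6]
  Insert 3 (step 8): P = [1, 3] / [2, 7] / [4] / [5] / [6] / [8];  Q = [1, 7] / [2, 8] / [3] / [4] / [5] / [6]
Final shape: (2, 2, 1, 1, 1, 1).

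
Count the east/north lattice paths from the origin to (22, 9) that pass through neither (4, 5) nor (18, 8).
Number of paths = 11855410

Inclusion–exclusion. Total paths: C(31, 22) = 20160075. Through P₁: C(9, 4)·C(22, 18) = 921690. Through P₂: C(26, 18)·C(5, 4) = 7811375. Since P₁ is strictly southwest of P₂, a monotone path through both must visit P₁ then P₂; paths through both = C(9, 4)·C(17, 14)·C(5, 4) = 428400. Avoid both = 20160075 − 921690 − 7811375 + 428400 = 11855410.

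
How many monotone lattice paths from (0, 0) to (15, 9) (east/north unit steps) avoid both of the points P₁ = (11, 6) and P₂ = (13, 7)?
Number of paths = 631992

Inclusion–exclusion. Total paths: C(24, 15) = 1307504. Through P₁: C(17, 11)·C(7, 4) = 433160. Through P₂: C(20, 13)·C(4, 2) = 465120. Since P₁ is strictly southwest of P₂, a monotone path through both must visit P₁ then P₂; paths through both = C(17, 11)·C(3, 2)·C(4, 2) = 222768. Avoid both = 1307504 − 433160 − 465120 + 222768 = 631992.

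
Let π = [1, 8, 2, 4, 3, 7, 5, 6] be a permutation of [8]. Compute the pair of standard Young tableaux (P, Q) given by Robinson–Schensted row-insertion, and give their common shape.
P = [1, 2, 3, 5, 6] / [4, 7] / [8];  Q = [1, 2, 4, 6, 8] / [3, 7] / [5];  common shape = (5, 2, 1)

Row-insert the values π_1, π_2, … into P one at a time, bumping the leftmost entry strictly greater than the inserted value down to the next row. The recording tableau Q records, in position (i, j), the step at which that cell was added to P.
  Insert 1 (step 1): P = [1];  Q = [1]
  Insert 8 (step 2): P = [1, 8];  Q = [1, 2]
  Insert 2 (step 3): P = [1, 2] / [8];  Q = [1, 2] / [3]
  Insert 4 (step 4): P = [1, 2, 4] / [8];  Q = [1, 2, 4] / [3]
  Insert 3 (step 5): P = [1, 2, 3] / [4] / [8];  Q = [1, 2, 4] / [3] / [5]
  Insert 7 (step 6): P = [1, 2, 3, 7] / [4] / [8];  Q = [1, 2, 4, 6] / [3] / [5]
  Insert 5 (step 7): P = [1, 2, 3, 5] / [4, 7] / [8];  Q = [1, 2, 4, 6] / [3, 7] / [5]
  Insert 6 (step 8): P = [1, 2, 3, 5, 6] / [4, 7] / [8];  Q = [1, 2, 4, 6, 8] / [3, 7] / [5]
Final shape: (5, 2, 1).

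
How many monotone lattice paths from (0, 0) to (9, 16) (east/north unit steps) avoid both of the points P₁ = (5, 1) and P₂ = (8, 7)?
Number of paths = 1960409

Inclusion–exclusion. Total paths: C(25, 9) = 2042975. Through P₁: C(6, 5)·C(19, 4) = 23256. Through P₂: C(15, 8)·C(10, 1) = 64350. Since P₁ is strictly southwest of P₂, a monotone path through both must visit P₁ then P₂; paths through both = C(6, 5)·C(9, 3)·C(10, 1) = 5040. Avoid both = 2042975 − 23256 − 64350 + 5040 = 1960409.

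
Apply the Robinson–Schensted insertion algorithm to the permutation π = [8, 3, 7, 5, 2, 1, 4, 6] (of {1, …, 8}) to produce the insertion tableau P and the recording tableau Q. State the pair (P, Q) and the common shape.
P = [1, 4, 6] / [2, 5] / [3] / [7] / [8];  Q = [1, 3, 8] / [2, 7] / [4] / [5] / [6];  common shape = (3, 2, 1, 1, 1)

Row-insert the values π_1, π_2, … into P one at a time, bumping the leftmost entry strictly greater than the inserted value down to the next row. The recording tableau Q records, in position (i, j), the step at which that cell was added to P.
  Insert 8 (step 1): P = [8];  Q = [1]
  Insert 3 (step 2): P = [3] / [8];  Q = [1] / [2]
  Insert 7 (step 3): P = [3, 7] / [8];  Q = [1, 3] / [2]
  Insert 5 (step 4): P = [3, 5] / [7] / [8];  Q = [1, 3] / [2] / [4]
  Insert 2 (step 5): P = [2, 5] / [3] / [7] / [8];  Q = [1, 3] / [2] / [4] / [5]
  Insert 1 (step 6): P = [1, 5] / [2] / [3] / [7] / [8];  Q = [1, 3] / [2] / [4] / [5] / [6]
  Insert 4 (step 7): P = [1, 4] / [2, 5] / [3] / [7] / [8];  Q = [1, 3] / [2, 7] / [4] / [5] / [6]
  Insert 6 (step 8): P = [1, 4, 6] / [2, 5] / [3] / [7] / [8];  Q = [1, 3, 8] / [2, 7] / [4] / [5] / [6]
Final shape: (3, 2, 1, 1, 1).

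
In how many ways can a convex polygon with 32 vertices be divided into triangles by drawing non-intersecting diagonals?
C_30 = 3814986502092304

These polygon triangulations are counted by the Catalan number C_n = (1/(n + 1)) · C(2n, n). For n = 30: C_30 = (1/31) · C(60, 30) = 118264581564861424/31 = 3814986502092304.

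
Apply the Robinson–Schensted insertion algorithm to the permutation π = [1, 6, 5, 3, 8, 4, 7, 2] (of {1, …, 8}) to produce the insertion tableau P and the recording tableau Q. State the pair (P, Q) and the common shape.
P = [1, 2, 4, 7] / [3, 8] / [5] / [6];  Q = [1, 2, 5, 7] / [3, 6] / [4] / [8];  common shape = (4, 2, 1, 1)

Row-insert the values π_1, π_2, … into P one at a time, bumping the leftmost entry strictly greater than the inserted value down to the next row. The recording tableau Q records, in position (i, j), the step at which that cell was added to P.
  Insert 1 (step 1): P = [1];  Q = [1]
  Insert 6 (step 2): P = [1, 6];  Q = [1, 2]
  Insert 5 (step 3): P = [1, 5] / [6];  Q = [1, 2] / [3]
  Insert 3 (step 4): P = [1, 3] / [5] / [6];  Q = [1, 2] / [3] / [4]
  Insert 8 (step 5): P = [1, 3, 8] / [5] / [6];  Q = [1, 2, 5] / [3] / [4]
  Insert 4 (step 6): P = [1, 3, 4] / [5, 8] / [6];  Q = [1, 2, 5] / [3, 6] / [4]
  Insert 7 (step 7): P = [1, 3, 4, 7] / [5, 8] / [6];  Q = [1, 2, 5, 7] / [3, 6] / [4]
  Insert 2 (step 8): P = [1, 2, 4, 7] / [3, 8] / [5] / [6];  Q = [1, 2, 5, 7] / [3, 6] / [4] / [8]
Final shape: (4, 2, 1, 1).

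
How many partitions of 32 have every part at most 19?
p(32, parts ≤ 19) = 8077

Use the recurrence p(n, m) = p(n, m−1) + p(n−m, m): either the largest part is < m (count p(n, m−1)) or the largest part is exactly m (remove one copy of m, count p(n−m, m)). With p(0, ·) = 1 this gives p(32, parts ≤ 19) = 8077. (By conjugating Young diagrams, this also counts partitions of 32 into at most 19 parts.)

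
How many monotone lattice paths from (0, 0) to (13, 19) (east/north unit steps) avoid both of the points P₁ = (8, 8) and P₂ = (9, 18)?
Number of paths = 268431165

Inclusion–exclusion. Total paths: C(32, 13) = 347373600. Through P₁: C(16, 8)·C(16, 5) = 56216160. Through P₂: C(27, 9)·C(5, 4) = 23434125. Since P₁ is strictly southwest of P₂, a monotone path through both must visit P₁ then P₂; paths through both = C(16, 8)·C(11, 1)·C(5, 4) = 707850. Avoid both = 347373600 − 56216160 − 23434125 + 707850 = 268431165.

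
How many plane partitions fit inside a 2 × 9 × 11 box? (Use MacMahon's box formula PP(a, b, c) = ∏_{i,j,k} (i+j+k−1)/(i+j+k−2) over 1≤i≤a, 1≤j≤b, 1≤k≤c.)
PP(2, 9, 11) = 4936848280

Evaluate the triple product over i = 1..2, j = 1..9, k = 1..11. The factors are (2/1) · (3/2) · (4/3) · (5/4) · (6/5) · (7/6) · (8/7) · (9/8) · … (198 factors total). The numerators and denominators telescope so the product is an integer; carrying out the multiplication exactly gives PP(2, 9, 11) = 4936848280.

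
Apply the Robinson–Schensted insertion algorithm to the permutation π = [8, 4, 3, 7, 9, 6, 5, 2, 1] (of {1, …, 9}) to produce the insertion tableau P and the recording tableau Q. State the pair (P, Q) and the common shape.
P = [1, 5, 9] / [2, 6] / [3] / [4] / [7] / [8];  Q = [1, 4, 5] / [2, 6] / [3] / [7] / [8] / [9];  common shape = (3, 2, 1, 1, 1, 1)

Row-insert the values π_1, π_2, … into P one at a time, bumping the leftmost entry strictly greater than the inserted value down to the next row. The recording tableau Q records, in position (i, j), the step at which that cell was added to P.
  Insert 8 (step 1): P = [8];  Q = [1]
  Insert 4 (step 2): P = [4] / [8];  Q = [1] / [2]
  Insert 3 (step 3): P = [3] / [4] / [8];  Q = [1] / [2] / [3]
  Insert 7 (step 4): P = [3, 7] / [4] / [8];  Q = [1, 4] / [2] / [3]
  Insert 9 (step 5): P = [3, 7, 9] / [4] / [8];  Q = [1, 4, 5] / [2] / [3]
  Insert 6 (step 6): P = [3, 6, 9] / [4, 7] / [8];  Q = [1, 4, 5] / [2, 6] / [3]
  Insert 5 (step 7): P = [3, 5, 9] / [4, 6] / [7] / [8];  Q = [1, 4, 5] / [2, 6] / [3] / [7]
  Insert 2 (step 8): P = [2, 5, 9] / [3, 6] / [4] / [7] / [8];  Q = [1, 4, 5] / [2, 6] / [3] / [7] / [8]
  Insert 1 (step 9): P = [1, 5, 9] / [2, 6] / [3] / [4] / [7] / [8];  Q = [1, 4, 5] / [2, 6] / [3] / [7] / [8] / [9]
Final shape: (3, 2, 1, 1, 1, 1).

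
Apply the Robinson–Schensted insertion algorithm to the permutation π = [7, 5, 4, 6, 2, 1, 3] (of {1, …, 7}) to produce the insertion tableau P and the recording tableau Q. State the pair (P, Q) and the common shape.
P = [1, 3] / [2, 6] / [4] / [5] / [7];  Q = [1, 4] / [2, 7] / [3] / [5] / [6];  common shape = (2, 2, 1, 1, 1)

Row-insert the values π_1, π_2, … into P one at a time, bumping the leftmost entry strictly greater than the inserted value down to the next row. The recording tableau Q records, in position (i, j), the step at which that cell was added to P.
  Insert 7 (step 1): P = [7];  Q = [1]
  Insert 5 (step 2): P = [5] / [7];  Q = [1] / [2]
  Insert 4 (step 3): P = [4] / [5] / [7];  Q = [1] / [2] / [3]
  Insert 6 (step 4): P = [4, 6] / [5] / [7];  Q = [1, 4] / [2] / [3]
  Insert 2 (step 5): P = [2, 6] / [4] / [5] / [7];  Q = [1, 4] / [2] / [3] / [5]
  Insert 1 (step 6): P = [1, 6] / [2] / [4] / [5] / [7];  Q = [1, 4] / [2] / [3] / [5] / [6]
  Insert 3 (step 7): P = [1, 3] / [2, 6] / [4] / [5] / [7];  Q = [1, 4] / [2, 7] / [3] / [5] / [6]
Final shape: (2, 2, 1, 1, 1).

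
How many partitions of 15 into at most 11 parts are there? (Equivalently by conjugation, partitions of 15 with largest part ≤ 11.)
p(15, parts ≤ 11) = 169

Partitions of 15 with all parts ≤ 11: 11+4, 11+3+1, 11+2+2, 11+2+1+1, 11+1+1+1+1, 10+5, 10+4+1, 10+3+2, 10+3+1+1, 10+2+2+1, 10+2+1+1+1, 10+1+1+1+1+1, 9+6, 9+5+1, 9+4+2, 9+4+1+1, 9+3+3, 9+3+2+1, 9+3+1+1+1, 9+2+2+2, 9+2+2+1+1, 9+2+1+1+1+1, 9+1+1+1+1+1+1, 8+7, 8+6+1, 8+5+2, 8+5+1+1, 8+4+3, 8+4+2+1, 8+4+1+1+1, … (169 total). Count = 169.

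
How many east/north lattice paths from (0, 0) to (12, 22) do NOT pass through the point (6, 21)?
Number of paths = 546281970

Total paths from (0, 0) to (12, 22): C(34, 12) = 548354040. Paths through (6, 21): (paths (0, 0) → (6, 21)) × (paths (6, 21) → (12, 22)) = C(27, 6) · C(7, 6) = 296010 · 7 = 2072070. Avoidance count = 548354040 − 2072070 = 546281970.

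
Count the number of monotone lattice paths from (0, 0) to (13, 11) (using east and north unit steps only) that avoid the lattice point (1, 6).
Number of paths = 2452828

Total paths from (0, 0) to (13, 11): C(24, 13) = 2496144. Paths through (1, 6): (paths (0, 0) → (1, 6)) × (paths (1, 6) → (13, 11)) = C(7, 1) · C(17, 12) = 7 · 6188 = 43316. Avoidance count = 2496144 − 43316 = 2452828.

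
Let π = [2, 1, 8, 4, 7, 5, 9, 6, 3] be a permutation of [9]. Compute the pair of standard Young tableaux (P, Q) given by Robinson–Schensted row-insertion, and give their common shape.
P = [1, 3, 5, 6] / [2, 4, 9] / [7] / [8];  Q = [1, 3, 5, 7] / [2, 4, 8] / [6] / [9];  common shape = (4, 3, 1, 1)

Row-insert the values π_1, π_2, … into P one at a time, bumping the leftmost entry strictly greater than the inserted value down to the next row. The recording tableau Q records, in position (i, j), the step at which that cell was added to P.
  Insert 2 (step 1): P = [2];  Q = [1]
  Insert 1 (step 2): P = [1] / [2];  Q = [1] / [2]
  Insert 8 (step 3): P = [1, 8] / [2];  Q = [1, 3] / [2]
  Insert 4 (step 4): P = [1, 4] / [2, 8];  Q = [1, 3] / [2, 4]
  Insert 7 (step 5): P = [1, 4, 7] / [2, 8];  Q = [1, 3, 5] / [2, 4]
  Insert 5 (step 6): P = [1, 4, 5] / [2, 7] / [8];  Q = [1, 3, 5] / [2, 4] / [6]
  Insert 9 (step 7): P = [1, 4, 5, 9] / [2, 7] / [8];  Q = [1, 3, 5, 7] / [2, 4] / [6]
  Insert 6 (step 8): P = [1, 4, 5, 6] / [2, 7, 9] / [8];  Q = [1, 3, 5, 7] / [2, 4, 8] / [6]
  Insert 3 (step 9): P = [1, 3, 5, 6] / [2, 4, 9] / [7] / [8];  Q = [1, 3, 5, 7] / [2, 4, 8] / [6] / [9]
Final shape: (4, 3, 1, 1).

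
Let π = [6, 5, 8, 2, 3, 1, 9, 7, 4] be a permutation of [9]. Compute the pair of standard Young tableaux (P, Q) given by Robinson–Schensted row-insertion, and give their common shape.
P = [1, 3, 4] / [2, 7, 9] / [5, 8] / [6];  Q = [1, 3, 7] / [2, 5, 8] / [4, 9] / [6];  common shape = (3, 3, 2, 1)

Row-insert the values π_1, π_2, … into P one at a time, bumping the leftmost entry strictly greater than the inserted value down to the next row. The recording tableau Q records, in position (i, j), the step at which that cell was added to P.
  Insert 6 (step 1): P = [6];  Q = [1]
  Insert 5 (step 2): P = [5] / [6];  Q = [1] / [2]
  Insert 8 (step 3): P = [5, 8] / [6];  Q = [1, 3] / [2]
  Insert 2 (step 4): P = [2, 8] / [5] / [6];  Q = [1, 3] / [2] / [4]
  Insert 3 (step 5): P = [2, 3] / [5, 8] / [6];  Q = [1, 3] / [2, 5] / [4]
  Insert 1 (step 6): P = [1, 3] / [2, 8] / [5] / [6];  Q = [1, 3] / [2, 5] / [4] / [6]
  Insert 9 (step 7): P = [1, 3, 9] / [2, 8] / [5] / [6];  Q = [1, 3, 7] / [2, 5] / [4] / [6]
  Insert 7 (step 8): P = [1, 3, 7] / [2, 8, 9] / [5] / [6];  Q = [1, 3, 7] / [2, 5, 8] / [4] / [6]
  Insert 4 (step 9): P = [1, 3, 4] / [2, 7, 9] / [5, 8] / [6];  Q = [1, 3, 7] / [2, 5, 8] / [4, 9] / [6]
Final shape: (3, 3, 2, 1).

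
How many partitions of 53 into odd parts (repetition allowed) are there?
p_odd(53) = 5120

Enumerate partitions using only odd parts via the recurrence o(n, m) = o(n, m−2) + o(n−m, m) over odd m, starting from the largest odd part ≤ n. This gives p_odd(53) = 5120. (Euler's theorem: equals the count of distinct-part partitions.)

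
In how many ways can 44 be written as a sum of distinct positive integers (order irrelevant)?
q(44) = 1816

A partition into distinct parts is a strictly decreasing sequence summing to n. The recurrence d(n, m) = d(n, m−1) + d(n−m, m−1) (use part m at most once) with q(n) = d(n, n) gives q(44) = 1816. (Euler's theorem: # distinct-part partitions = # odd-part partitions.)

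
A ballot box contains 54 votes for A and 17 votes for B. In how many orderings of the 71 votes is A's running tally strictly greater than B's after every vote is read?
Strict-lead orderings = 5397842680727420

Total orderings of the 71 votes with 54 for A: C(71, 54) = 10358022441395860. By the Bertrand ballot formula (Cycle Lemma / reflection principle), the number of orderings in which A is strictly ahead of B throughout is (p − q)/(p + q) · C(p + q, p) = (54 − 17)/(54 + 17) · 10358022441395860 = 5397842680727420.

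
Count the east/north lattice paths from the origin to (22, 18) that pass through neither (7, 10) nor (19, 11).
Number of paths = 97319698008

Inclusion–exclusion. Total paths: C(40, 22) = 113380261800. Through P₁: C(17, 7)·C(23, 15) = 9535626672. Through P₂: C(30, 19)·C(10, 3) = 6555276000. Since P₁ is strictly southwest of P₂, a monotone path through both must visit P₁ then P₂; paths through both = C(17, 7)·C(13, 12)·C(10, 3) = 30338880. Avoid both = 113380261800 − 9535626672 − 6555276000 + 30338880 = 97319698008.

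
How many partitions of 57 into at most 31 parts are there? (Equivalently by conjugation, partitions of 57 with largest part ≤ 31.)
p(57, parts ≤ 31) = 604858

Use the recurrence p(n, m) = p(n, m−1) + p(n−m, m): either the largest part is < m (count p(n, m−1)) or the largest part is exactly m (remove one copy of m, count p(n−m, m)). With p(0, ·) = 1 this gives p(57, parts ≤ 31) = 604858. (By conjugating Young diagrams, this also counts partitions of 57 into at most 31 parts.)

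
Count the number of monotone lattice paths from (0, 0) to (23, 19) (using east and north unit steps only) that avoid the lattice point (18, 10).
Number of paths = 420502844580

Total paths from (0, 0) to (23, 19): C(42, 23) = 446775310800. Paths through (18, 10): (paths (0, 0) → (18, 10)) × (paths (18, 10) → (23, 19)) = C(28, 18) · C(14, 5) = 13123110 · 2002 = 26272466220. Avoidance count = 446775310800 − 26272466220 = 420502844580.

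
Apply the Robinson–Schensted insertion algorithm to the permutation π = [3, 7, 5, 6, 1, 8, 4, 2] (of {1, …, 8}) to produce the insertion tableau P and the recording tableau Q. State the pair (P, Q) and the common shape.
P = [1, 2, 6, 8] / [3, 4] / [5] / [7];  Q = [1, 2, 4, 6] / [3, 7] / [5] / [8];  common shape = (4, 2, 1, 1)

Row-insert the values π_1, π_2, … into P one at a time, bumping the leftmost entry strictly greater than the inserted value down to the next row. The recording tableau Q records, in position (i, j), the step at which that cell was added to P.
  Insert 3 (step 1): P = [3];  Q = [1]
  Insert 7 (step 2): P = [3, 7];  Q = [1, 2]
  Insert 5 (step 3): P = [3, 5] / [7];  Q = [1, 2] / [3]
  Insert 6 (step 4): P = [3, 5, 6] / [7];  Q = [1, 2, 4] / [3]
  Insert 1 (step 5): P = [1, 5, 6] / [3] / [7];  Q = [1, 2, 4] / [3] / [5]
  Insert 8 (step 6): P = [1, 5, 6, 8] / [3] / [7];  Q = [1, 2, 4, 6] / [3] / [5]
  Insert 4 (step 7): P = [1, 4, 6, 8] / [3, 5] / [7];  Q = [1, 2, 4, 6] / [3, 7] / [5]
  Insert 2 (step 8): P = [1, 2, 6, 8] / [3, 4] / [5] / [7];  Q = [1, 2, 4, 6] / [3, 7] / [5] / [8]
Final shape: (4, 2, 1, 1).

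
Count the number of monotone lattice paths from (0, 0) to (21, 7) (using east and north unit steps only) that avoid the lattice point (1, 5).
Number of paths = 1182654

Total paths from (0, 0) to (21, 7): C(28, 21) = 1184040. Paths through (1, 5): (paths (0, 0) → (1, 5)) × (paths (1, 5) → (21, 7)) = C(6, 1) · C(22, 20) = 6 · 231 = 1386. Avoidance count = 1184040 − 1386 = 1182654.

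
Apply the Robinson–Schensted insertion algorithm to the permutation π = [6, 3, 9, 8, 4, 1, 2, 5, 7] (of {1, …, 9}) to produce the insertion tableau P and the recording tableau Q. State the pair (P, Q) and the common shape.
P = [1, 2, 5, 7] / [3, 4] / [6, 8] / [9];  Q = [1, 3, 8, 9] / [2, 4] / [5, 7] / [6];  common shape = (4, 2, 2, 1)

Row-insert the values π_1, π_2, … into P one at a time, bumping the leftmost entry strictly greater than the inserted value down to the next row. The recording tableau Q records, in position (i, j), the step at which that cell was added to P.
  Insert 6 (step 1): P = [6];  Q = [1]
  Insert 3 (step 2): P = [3] / [6];  Q = [1] / [2]
  Insert 9 (step 3): P = [3, 9] / [6];  Q = [1, 3] / [2]
  Insert 8 (step 4): P = [3, 8] / [6, 9];  Q = [1, 3] / [2, 4]
  Insert 4 (step 5): P = [3, 4] / [6, 8] / [9];  Q = [1, 3] / [2, 4] / [5]
  Insert 1 (step 6): P = [1, 4] / [3, 8] / [6] / [9];  Q = [1, 3] / [2, 4] / [5] / [6]
  Insert 2 (step 7): P = [1, 2] / [3, 4] / [6, 8] / [9];  Q = [1, 3] / [2, 4] / [5, 7] / [6]
  Insert 5 (step 8): P = [1, 2, 5] / [3, 4] / [6, 8] / [9];  Q = [1, 3, 8] / [2, 4] / [5, 7] / [6]
  Insert 7 (step 9): P = [1, 2, 5, 7] / [3, 4] / [6, 8] / [9];  Q = [1, 3, 8, 9] / [2, 4] / [5, 7] / [6]
Final shape: (4, 2, 2, 1).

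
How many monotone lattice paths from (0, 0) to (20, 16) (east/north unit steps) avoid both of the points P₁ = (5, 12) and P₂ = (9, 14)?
Number of paths = 7227386562

Inclusion–exclusion. Total paths: C(36, 20) = 7307872110. Through P₁: C(17, 5)·C(19, 15) = 23984688. Through P₂: C(23, 9)·C(13, 11) = 63740820. Since P₁ is strictly southwest of P₂, a monotone path through both must visit P₁ then P₂; paths through both = C(17, 5)·C(6, 4)·C(13, 11) = 7239960. Avoid both = 7307872110 − 23984688 − 63740820 + 7239960 = 7227386562.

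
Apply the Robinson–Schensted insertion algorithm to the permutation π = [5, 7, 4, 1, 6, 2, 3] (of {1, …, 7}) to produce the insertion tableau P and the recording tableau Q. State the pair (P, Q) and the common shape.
P = [1, 2, 3] / [4, 6] / [5, 7];  Q = [1, 2, 7] / [3, 5] / [4, 6];  common shape = (3, 2, 2)

Row-insert the values π_1, π_2, … into P one at a time, bumping the leftmost entry strictly greater than the inserted value down to the next row. The recording tableau Q records, in position (i, j), the step at which that cell was added to P.
  Insert 5 (step 1): P = [5];  Q = [1]
  Insert 7 (step 2): P = [5, 7];  Q = [1, 2]
  Insert 4 (step 3): P = [4, 7] / [5];  Q = [1, 2] / [3]
  Insert 1 (step 4): P = [1, 7] / [4] / [5];  Q = [1, 2] / [3] / [4]
  Insert 6 (step 5): P = [1, 6] / [4, 7] / [5];  Q = [1, 2] / [3, 5] / [4]
  Insert 2 (step 6): P = [1, 2] / [4, 6] / [5, 7];  Q = [1, 2] / [3, 5] / [4, 6]
  Insert 3 (step 7): P = [1, 2, 3] / [4, 6] / [5, 7];  Q = [1, 2, 7] / [3, 5] / [4, 6]
Final shape: (3, 2, 2).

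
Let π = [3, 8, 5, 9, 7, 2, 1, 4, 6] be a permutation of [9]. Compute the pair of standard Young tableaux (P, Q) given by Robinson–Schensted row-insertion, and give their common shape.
P = [1, 4, 6] / [2, 5, 7] / [3, 9] / [8];  Q = [1, 2, 4] / [3, 5, 9] / [6, 8] / [7];  common shape = (3, 3, 2, 1)

Row-insert the values π_1, π_2, … into P one at a time, bumping the leftmost entry strictly greater than the inserted value down to the next row. The recording tableau Q records, in position (i, j), the step at which that cell was added to P.
  Insert 3 (step 1): P = [3];  Q = [1]
  Insert 8 (step 2): P = [3, 8];  Q = [1, 2]
  Insert 5 (step 3): P = [3, 5] / [8];  Q = [1, 2] / [3]
  Insert 9 (step 4): P = [3, 5, 9] / [8];  Q = [1, 2, 4] / [3]
  Insert 7 (step 5): P = [3, 5, 7] / [8, 9];  Q = [1, 2, 4] / [3, 5]
  Insert 2 (step 6): P = [2, 5, 7] / [3, 9] / [8];  Q = [1, 2, 4] / [3, 5] / [6]
  Insert 1 (step 7): P = [1, 5, 7] / [2, 9] / [3] / [8];  Q = [1, 2, 4] / [3, 5] / [6] / [7]
  Insert 4 (step 8): P = [1, 4, 7] / [2, 5] / [3, 9] / [8];  Q = [1, 2, 4] / [3, 5] / [6, 8] / [7]
  Insert 6 (step 9): P = [1, 4, 6] / [2, 5, 7] / [3, 9] / [8];  Q = [1, 2, 4] / [3, 5, 9] / [6, 8] / [7]
Final shape: (3, 3, 2, 1).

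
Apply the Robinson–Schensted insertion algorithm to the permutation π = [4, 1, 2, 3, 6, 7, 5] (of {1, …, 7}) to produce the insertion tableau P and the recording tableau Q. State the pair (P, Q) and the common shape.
P = [1, 2, 3, 5, 7] / [4, 6];  Q = [1, 3, 4, 5, 6] / [2, 7];  common shape = (5, 2)

Row-insert the values π_1, π_2, … into P one at a time, bumping the leftmost entry strictly greater than the inserted value down to the next row. The recording tableau Q records, in position (i, j), the step at which that cell was added to P.
  Insert 4 (step 1): P = [4];  Q = [1]
  Insert 1 (step 2): P = [1] / [4];  Q = [1] / [2]
  Insert 2 (step 3): P = [1, 2] / [4];  Q = [1, 3] / [2]
  Insert 3 (step 4): P = [1, 2, 3] / [4];  Q = [1, 3, 4] / [2]
  Insert 6 (step 5): P = [1, 2, 3, 6] / [4];  Q = [1, 3, 4, 5] / [2]
  Insert 7 (step 6): P = [1, 2, 3, 6, 7] / [4];  Q = [1, 3, 4, 5, 6] / [2]
  Insert 5 (step 7): P = [1, 2, 3, 5, 7] / [4, 6];  Q = [1, 3, 4, 5, 6] / [2, 7]
Final shape: (5, 2).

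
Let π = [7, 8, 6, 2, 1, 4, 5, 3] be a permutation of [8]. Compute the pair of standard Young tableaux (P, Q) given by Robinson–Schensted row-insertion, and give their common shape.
P = [1, 3, 5] / [2, 4] / [6, 8] / [7];  Q = [1, 2, 7] / [3, 6] / [4, 8] / [5];  common shape = (3, 2, 2, 1)

Row-insert the values π_1, π_2, … into P one at a time, bumping the leftmost entry strictly greater than the inserted value down to the next row. The recording tableau Q records, in position (i, j), the step at which that cell was added to P.
  Insert 7 (step 1): P = [7];  Q = [1]
  Insert 8 (step 2): P = [7, 8];  Q = [1, 2]
  Insert 6 (step 3): P = [6, 8] / [7];  Q = [1, 2] / [3]
  Insert 2 (step 4): P = [2, 8] / [6] / [7];  Q = [1, 2] / [3] / [4]
  Insert 1 (step 5): P = [1, 8] / [2] / [6] / [7];  Q = [1, 2] / [3] / [4] / [5]
  Insert 4 (step 6): P = [1, 4] / [2, 8] / [6] / [7];  Q = [1, 2] / [3, 6] / [4] / [5]
  Insert 5 (step 7): P = [1, 4, 5] / [2, 8] / [6] / [7];  Q = [1, 2, 7] / [3, 6] / [4] / [5]
  Insert 3 (step 8): P = [1, 3, 5] / [2, 4] / [6, 8] / [7];  Q = [1, 2, 7] / [3, 6] / [4, 8] / [5]
Final shape: (3, 2, 2, 1).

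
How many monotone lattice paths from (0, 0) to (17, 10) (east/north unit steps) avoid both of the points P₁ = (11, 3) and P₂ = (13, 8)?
Number of paths = 4873971

Inclusion–exclusion. Total paths: C(27, 17) = 8436285. Through P₁: C(14, 11)·C(13, 6) = 624624. Through P₂: C(21, 13)·C(6, 4) = 3052350. Since P₁ is strictly southwest of P₂, a monotone path through both must visit P₁ then P₂; paths through both = C(14, 11)·C(7, 2)·C(6, 4) = 114660. Avoid both = 8436285 − 624624 − 3052350 + 114660 = 4873971.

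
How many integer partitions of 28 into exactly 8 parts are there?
p(28, 8 parts) = 434

Partitions of n into exactly k parts are in bijection with partitions of n − k into at most k parts (subtract 1 from each part). So p(28, exactly 8) = p(20, parts ≤ 8). Computing via the recurrence p(m, j) = p(m, j−1) + p(m−j, j) gives 434.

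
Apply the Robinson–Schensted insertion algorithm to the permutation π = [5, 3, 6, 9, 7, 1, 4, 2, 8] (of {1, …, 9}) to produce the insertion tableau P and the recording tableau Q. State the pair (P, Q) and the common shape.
P = [1, 2, 7, 8] / [3, 4] / [5, 6] / [9];  Q = [1, 3, 4, 9] / [2, 5] / [6, 7] / [8];  common shape = (4, 2, 2, 1)

Row-insert the values π_1, π_2, … into P one at a time, bumping the leftmost entry strictly greater than the inserted value down to the next row. The recording tableau Q records, in position (i, j), the step at which that cell was added to P.
  Insert 5 (step 1): P = [5];  Q = [1]
  Insert 3 (step 2): P = [3] / [5];  Q = [1] / [2]
  Insert 6 (step 3): P = [3, 6] / [5];  Q = [1, 3] / [2]
  Insert 9 (step 4): P = [3, 6, 9] / [5];  Q = [1, 3, 4] / [2]
  Insert 7 (step 5): P = [3, 6, 7] / [5, 9];  Q = [1, 3, 4] / [2, 5]
  Insert 1 (step 6): P = [1, 6, 7] / [3, 9] / [5];  Q = [1, 3, 4] / [2, 5] / [6]
  Insert 4 (step 7): P = [1, 4, 7] / [3, 6] / [5, 9];  Q = [1, 3, 4] / [2, 5] / [6, 7]
  Insert 2 (step 8): P = [1, 2, 7] / [3, 4] / [5, 6] / [9];  Q = [1, 3, 4] / [2, 5] / [6, 7] / [8]
  Insert 8 (step 9): P = [1, 2, 7, 8] / [3, 4] / [5, 6] / [9];  Q = [1, 3, 4, 9] / [2, 5] / [6, 7] / [8]
Final shape: (4, 2, 2, 1).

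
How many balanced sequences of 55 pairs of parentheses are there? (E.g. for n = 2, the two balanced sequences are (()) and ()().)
C_55 = 1759414616608818870992479875972

These balanced parentheses are counted by the Catalan number C_n = (1/(n + 1)) · C(2n, n). For n = 55: C_55 = (1/56) · C(110, 55) = 98527218530093856775578873054432/56 = 1759414616608818870992479875972.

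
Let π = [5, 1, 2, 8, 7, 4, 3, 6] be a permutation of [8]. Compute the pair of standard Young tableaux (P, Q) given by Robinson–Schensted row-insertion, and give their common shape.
P = [1, 2, 3, 6] / [4, 7] / [5] / [8];  Q = [1, 3, 4, 8] / [2, 5] / [6] / [7];  common shape = (4, 2, 1, 1)

Row-insert the values π_1, π_2, … into P one at a time, bumping the leftmost entry strictly greater than the inserted value down to the next row. The recording tableau Q records, in position (i, j), the step at which that cell was added to P.
  Insert 5 (step 1): P = [5];  Q = [1]
  Insert 1 (step 2): P = [1] / [5];  Q = [1] / [2]
  Insert 2 (step 3): P = [1, 2] / [5];  Q = [1, 3] / [2]
  Insert 8 (step 4): P = [1, 2, 8] / [5];  Q = [1, 3, 4] / [2]
  Insert 7 (step 5): P = [1, 2, 7] / [5, 8];  Q = [1, 3, 4] / [2, 5]
  Insert 4 (step 6): P = [1, 2, 4] / [5, 7] / [8];  Q = [1, 3, 4] / [2, 5] / [6]
  Insert 3 (step 7): P = [1, 2, 3] / [4, 7] / [5] / [8];  Q = [1, 3, 4] / [2, 5] / [6] / [7]
  Insert 6 (step 8): P = [1, 2, 3, 6] / [4, 7] / [5] / [8];  Q = [1, 3, 4, 8] / [2, 5] / [6] / [7]
Final shape: (4, 2, 1, 1).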